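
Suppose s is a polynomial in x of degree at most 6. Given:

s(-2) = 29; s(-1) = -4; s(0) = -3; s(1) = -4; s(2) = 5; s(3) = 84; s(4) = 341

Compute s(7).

3980

First differences: -33, 1, -1, 9, 79, 257. Second differences: 34, -2, 10, 70, 178. Third differences: -36, 12, 60, 108. Fourth differences: 48, 48, 48.
Level-4 differences are constant, so s has degree 4.
Fitting a degree-4 polynomial gives s(x) = 2x^4 - 2x³ - 3x² + 2x - 3.
Then s(7) = 3980.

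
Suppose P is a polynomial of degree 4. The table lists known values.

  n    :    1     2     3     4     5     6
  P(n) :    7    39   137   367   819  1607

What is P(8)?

4767

Write P(n) = an^4 + bn³ + cn² + dn + e; the 6 given values yield a linear system in the 5 coefficients.
Solving, P(n) = n^4 + n³ + 2n² + 4n - 1.
Then P(8) = 4767.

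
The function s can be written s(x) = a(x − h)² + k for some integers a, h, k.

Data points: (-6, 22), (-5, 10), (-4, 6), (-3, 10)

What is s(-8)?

70

First differences -12, -4, 4; second difference 8 = 2a, so a = 4.
Expanding, the x-coefficient is −2ah = -8h; matching it to the data gives h = -4, and then k = 6.
So s(x) = 4(x + 4)² + 6.
s(-8) = 4·(-4)² + 6 = 70.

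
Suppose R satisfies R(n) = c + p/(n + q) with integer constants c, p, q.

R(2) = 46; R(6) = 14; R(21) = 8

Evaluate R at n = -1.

(R(n) − c)(n + q) = p for each data point; the three points give a linear system in c and q, then p follows.
Solving: c = 6, q = -1, p = 40, so R(n) = 6 + 40/(n − 1).
Then R(-1) = 6 + 40/(-2) = -14.

-14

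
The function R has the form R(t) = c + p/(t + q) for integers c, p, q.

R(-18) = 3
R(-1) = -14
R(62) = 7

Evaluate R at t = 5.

(R(t) − c)(t + q) = p for each data point; the three points give a linear system in c and q, then p follows.
Solving: c = 6, q = -2, p = 60, so R(t) = 6 + 60/(t − 2).
Then R(5) = 6 + 60/3 = 26.

26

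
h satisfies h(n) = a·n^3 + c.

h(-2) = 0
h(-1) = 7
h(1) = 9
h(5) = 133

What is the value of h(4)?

72

From h(-2) = 0 and h(-1) = 7: -8a + c = 0 and -1a + c = 7.
Subtracting: 7a = 7, so a = 1; then c = 0 − 1·(-8) = 8.
So h(n) = 1n³ + 8, and h(4) = 72.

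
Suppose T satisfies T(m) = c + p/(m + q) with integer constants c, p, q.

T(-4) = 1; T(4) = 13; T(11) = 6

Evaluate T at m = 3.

22

(T(m) − c)(m + q) = p for each data point; the three points give a linear system in c and q, then p follows.
Solving: c = 4, q = -2, p = 18, so T(m) = 4 + 18/(m − 2).
Then T(3) = 4 + 18/1 = 22.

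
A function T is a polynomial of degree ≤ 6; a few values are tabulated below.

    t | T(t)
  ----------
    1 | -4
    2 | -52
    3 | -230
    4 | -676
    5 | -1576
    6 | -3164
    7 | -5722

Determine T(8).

Write T(t) = at^6 + bt^5 + ct^4 + dt³ + et² + pt + q; the 7 given values yield a linear system in the 7 coefficients.
Solving, the top 2 coefficients vanish, and T(t) = -2t^4 - 3t³ + 3t² - 6t + 4.
Then T(8) = -9580.

-9580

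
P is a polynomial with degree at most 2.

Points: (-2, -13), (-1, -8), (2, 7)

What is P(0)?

-3

Write P(m) = am² + bm + c; the 3 given values yield a linear system in the 3 coefficients.
Solving, the leading coefficient vanishes, and P(m) = 5m - 3.
The constant term is P(0) = -3.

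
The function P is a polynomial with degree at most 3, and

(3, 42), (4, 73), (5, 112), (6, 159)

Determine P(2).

19

First differences: 31, 39, 47. Second differences: 8, 8.
Level-2 differences are constant, so P has degree 2.
Fitting a degree-2 polynomial gives P(n) = 4n² + 3n - 3.
Then P(2) = 19.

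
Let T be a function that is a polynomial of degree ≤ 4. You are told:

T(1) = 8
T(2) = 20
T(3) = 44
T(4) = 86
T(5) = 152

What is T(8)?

Write T(n) = an^4 + bn³ + cn² + dn + e; the 5 given values yield a linear system in the 5 coefficients.
Solving, the leading coefficient vanishes, and T(n) = n³ + 5n + 2.
Then T(8) = 554.

554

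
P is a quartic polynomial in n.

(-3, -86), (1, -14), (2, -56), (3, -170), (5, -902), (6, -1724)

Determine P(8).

-4970

Write P(n) = an^4 + bn³ + cn² + dn + e; the 6 given values yield a linear system in the 5 coefficients.
Solving, P(n) = -n^4 - n³ - 5n² - 5n - 2.
Then P(8) = -4970.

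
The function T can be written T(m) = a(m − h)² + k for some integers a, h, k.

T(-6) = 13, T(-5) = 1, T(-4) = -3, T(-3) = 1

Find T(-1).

33

First differences -12, -4, 4; second difference 8 = 2a, so a = 4.
Expanding, the m-coefficient is −2ah = -8h; matching it to the data gives h = -4, and then k = -3.
So T(m) = 4(m + 4)² − 3.
T(-1) = 4·3² − 3 = 33.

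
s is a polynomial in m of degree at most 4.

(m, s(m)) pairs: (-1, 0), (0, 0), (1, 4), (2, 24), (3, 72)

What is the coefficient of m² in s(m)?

2

First differences: 0, 4, 20, 48. Second differences: 4, 16, 28. Third differences: 12, 12.
Level-3 differences are constant, so s has degree 3.
Fitting a degree-3 polynomial gives s(m) = 2m³ + 2m².
The coefficient of m² is 2.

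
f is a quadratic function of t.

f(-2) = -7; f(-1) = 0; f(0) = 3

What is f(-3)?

-18

Write f(t) = at² + bt + c; the 3 given values yield a linear system in the 3 coefficients.
Solving, f(t) = -2t² + t + 3.
Then f(-3) = -18.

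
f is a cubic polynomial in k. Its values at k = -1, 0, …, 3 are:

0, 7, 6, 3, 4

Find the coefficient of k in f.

First differences: 7, -1, -3, 1. Second differences: -8, -2, 4. Third differences: 6, 6.
Level-3 differences are constant, so f has degree 3.
Fitting a degree-3 polynomial gives f(k) = k³ - 4k² + 2k + 7.
The coefficient of k is 2.

2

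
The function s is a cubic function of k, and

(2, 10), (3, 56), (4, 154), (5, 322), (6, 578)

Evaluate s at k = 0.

2

Write s(k) = ak³ + bk² + ck + d; the 5 given values yield a linear system in the 4 coefficients.
Solving, s(k) = 3k³ - k² - 6k + 2.
Then s(0) = 2.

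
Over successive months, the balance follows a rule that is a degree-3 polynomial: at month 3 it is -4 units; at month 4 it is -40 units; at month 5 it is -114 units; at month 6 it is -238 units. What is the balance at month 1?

Write the value at n as T(n).
Write T(n) = an³ + bn² + cn + d; the 4 given values yield a linear system in the 4 coefficients.
Solving, T(n) = -2n³ + 5n² + 3n - 4.
Then T(1) = 2.

2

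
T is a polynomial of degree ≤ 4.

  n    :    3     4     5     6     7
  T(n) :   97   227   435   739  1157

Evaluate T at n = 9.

First differences: 130, 208, 304, 418. Second differences: 78, 96, 114. Third differences: 18, 18.
Level-3 differences are constant, so T has degree 3.
Fitting a degree-3 polynomial gives T(n) = 3n³ + 3n² - 2n - 5.
Then T(9) = 2407.

2407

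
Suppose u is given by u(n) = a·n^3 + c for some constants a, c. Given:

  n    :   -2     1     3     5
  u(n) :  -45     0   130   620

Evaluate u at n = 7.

From u(-2) = -45 and u(1) = 0: -8a + c = -45 and 1a + c = 0.
Subtracting: 9a = 45, so a = 5; then c = -45 − 5·(-8) = -5.
So u(n) = 5n³ − 5, and u(7) = 1710.

1710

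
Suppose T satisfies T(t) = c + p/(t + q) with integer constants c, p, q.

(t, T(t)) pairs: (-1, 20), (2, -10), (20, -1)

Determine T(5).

(T(t) − c)(t + q) = p for each data point; the three points give a linear system in c and q, then p follows.
Solving: c = 0, q = 0, p = -20, so T(t) = -20/(t + 0).
Then T(5) = 0 − 20/5 = -4.

-4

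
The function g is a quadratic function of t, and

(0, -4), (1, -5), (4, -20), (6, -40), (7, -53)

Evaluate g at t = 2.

Write g(t) = at² + bt + c; the 5 given values yield a linear system in the 3 coefficients.
Solving, g(t) = -t² - 4.
Then g(2) = -8.

-8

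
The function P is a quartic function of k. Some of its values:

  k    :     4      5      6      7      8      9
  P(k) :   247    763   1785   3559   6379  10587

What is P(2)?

-11

First differences: 516, 1022, 1774, 2820, 4208. Second differences: 506, 752, 1046, 1388. Third differences: 246, 294, 342. Fourth differences: 48, 48.
Level-4 differences are constant, so P has degree 4.
Fitting a degree-4 polynomial gives P(k) = 2k^4 - 3k³ - 4k² - 3k + 3.
Then P(2) = -11.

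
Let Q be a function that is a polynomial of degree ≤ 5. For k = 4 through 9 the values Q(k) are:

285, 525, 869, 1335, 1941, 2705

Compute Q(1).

9

Write Q(k) = ak^5 + bk^4 + ck³ + dk² + ek + p; the 6 given values yield a linear system in the 6 coefficients.
Solving, the top 2 coefficients vanish, and Q(k) = 3k³ + 7k² - 6k + 5.
Then Q(1) = 9.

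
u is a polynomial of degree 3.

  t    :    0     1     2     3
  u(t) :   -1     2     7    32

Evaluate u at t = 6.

Write u(t) = at³ + bt² + ct + d; the 4 given values yield a linear system in the 4 coefficients.
Solving, u(t) = 3t³ - 8t² + 8t - 1.
Then u(6) = 407.

407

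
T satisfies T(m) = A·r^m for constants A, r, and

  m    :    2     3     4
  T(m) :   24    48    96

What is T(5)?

Consecutive ratio: 48/24 = 2, and 96/48 = 2, so r = 2.
Then A·2^2 = 24 gives A = 6, and T(m) = 6·2^m.
T(5) = 6·2^5 = 192.

192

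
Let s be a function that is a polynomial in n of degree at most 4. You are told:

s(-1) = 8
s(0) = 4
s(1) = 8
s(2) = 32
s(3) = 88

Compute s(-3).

Write s(n) = an^4 + bn³ + cn² + dn + e; the 5 given values yield a linear system in the 5 coefficients.
Solving, the leading coefficient vanishes, and s(n) = 2n³ + 4n² - 2n + 4.
Then s(-3) = -8.

-8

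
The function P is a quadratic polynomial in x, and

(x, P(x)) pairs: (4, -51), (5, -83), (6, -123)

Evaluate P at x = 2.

Write P(x) = ax² + bx + c; the 3 given values yield a linear system in the 3 coefficients.
Solving, P(x) = -4x² + 4x - 3.
Then P(2) = -11.

-11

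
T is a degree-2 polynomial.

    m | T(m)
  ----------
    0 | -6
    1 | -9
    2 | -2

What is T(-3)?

63

Write T(m) = am² + bm + c; the 3 given values yield a linear system in the 3 coefficients.
Solving, T(m) = 5m² - 8m - 6.
Then T(-3) = 63.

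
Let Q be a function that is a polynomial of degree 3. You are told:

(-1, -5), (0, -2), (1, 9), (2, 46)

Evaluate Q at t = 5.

493

Write Q(t) = at³ + bt² + ct + d; the 4 given values yield a linear system in the 4 coefficients.
Solving, Q(t) = 3t³ + 4t² + 4t - 2.
Then Q(5) = 493.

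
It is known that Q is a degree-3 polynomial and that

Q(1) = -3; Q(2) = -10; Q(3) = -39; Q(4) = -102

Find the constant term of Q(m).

-6

Write Q(m) = am³ + bm² + cm + d; the 4 given values yield a linear system in the 4 coefficients.
Solving, Q(m) = -2m³ + m² + 4m - 6.
The constant term is Q(0) = -6.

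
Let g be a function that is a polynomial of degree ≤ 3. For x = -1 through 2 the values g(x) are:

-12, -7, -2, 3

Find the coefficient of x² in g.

Write g(x) = ax³ + bx² + cx + d; the 4 given values yield a linear system in the 4 coefficients.
Solving, the top 2 coefficients vanish, and g(x) = 5x - 7.
The coefficient of x² is 0.

0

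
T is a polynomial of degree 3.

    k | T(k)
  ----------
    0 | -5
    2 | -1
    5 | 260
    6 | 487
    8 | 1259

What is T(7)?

814

Write T(k) = ak³ + bk² + ck + d; the 5 given values yield a linear system in the 4 coefficients.
Solving, T(k) = 3k³ - 4k² - 2k - 5.
Then T(7) = 814.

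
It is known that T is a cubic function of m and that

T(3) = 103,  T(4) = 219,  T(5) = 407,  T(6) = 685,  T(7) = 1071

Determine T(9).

Write T(m) = am³ + bm² + cm + d; the 5 given values yield a linear system in the 4 coefficients.
Solving, T(m) = 3m³ + 5m + 7.
Then T(9) = 2239.

2239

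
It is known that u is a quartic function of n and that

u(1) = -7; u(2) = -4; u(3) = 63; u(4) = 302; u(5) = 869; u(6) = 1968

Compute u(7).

3851

First differences: 3, 67, 239, 567, 1099. Second differences: 64, 172, 328, 532. Third differences: 108, 156, 204. Fourth differences: 48, 48.
Level-4 differences are constant, so u has degree 4.
Fitting a degree-4 polynomial gives u(n) = 2n^4 - 2n³ - 6n² + 5n - 6.
Then u(7) = 3851.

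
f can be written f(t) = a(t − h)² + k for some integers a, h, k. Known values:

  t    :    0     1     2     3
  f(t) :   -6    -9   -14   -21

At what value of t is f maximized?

-1

First differences -3, -5, -7; second difference -2 = 2a, so a = -1.
Expanding, the t-coefficient is −2ah = 2h; matching it to the data gives h = -1, and then k = -5.
So f(t) = -1(t + 1)² − 5.
Hence h = -1.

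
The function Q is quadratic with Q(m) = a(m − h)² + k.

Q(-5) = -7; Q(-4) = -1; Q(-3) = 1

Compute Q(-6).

First differences 6, 2; second difference -4 = 2a, so a = -2.
Expanding, the m-coefficient is −2ah = 4h; matching it to the data gives h = -3, and then k = 1.
So Q(m) = -2(m + 3)² + 1.
Q(-6) = -2·(-3)² + 1 = -17.

-17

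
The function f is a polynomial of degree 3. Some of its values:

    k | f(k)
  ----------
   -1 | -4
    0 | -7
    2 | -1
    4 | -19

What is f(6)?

-109

Write f(k) = ak³ + bk² + ck + d; the 4 given values yield a linear system in the 4 coefficients.
Solving, f(k) = -k³ + 3k² + k - 7.
Then f(6) = -109.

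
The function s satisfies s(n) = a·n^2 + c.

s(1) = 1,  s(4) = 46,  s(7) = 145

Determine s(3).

From s(1) = 1 and s(4) = 46: 1a + c = 1 and 16a + c = 46.
Subtracting: 15a = 45, so a = 3; then c = 1 − 3·1 = -2.
So s(n) = 3n² − 2, and s(3) = 25.

25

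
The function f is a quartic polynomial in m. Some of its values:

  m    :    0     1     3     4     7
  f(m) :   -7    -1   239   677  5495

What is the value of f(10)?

Write f(m) = am^4 + bm³ + cm² + dm + e; the 5 given values yield a linear system in the 5 coefficients.
Solving, f(m) = 2m^4 + m³ + 8m² - 5m - 7.
Then f(10) = 21743.

21743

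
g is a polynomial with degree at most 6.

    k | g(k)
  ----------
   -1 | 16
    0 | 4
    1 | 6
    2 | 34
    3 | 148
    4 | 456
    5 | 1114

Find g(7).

4344

Write g(k) = ak^6 + bk^5 + ck^4 + dk³ + ek² + pk + q; the 7 given values yield a linear system in the 7 coefficients.
Solving, the top 2 coefficients vanish, and g(k) = 2k^4 - 2k³ + 5k² - 3k + 4.
Then g(7) = 4344.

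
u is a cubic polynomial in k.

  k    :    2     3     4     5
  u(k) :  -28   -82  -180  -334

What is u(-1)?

Write u(k) = ak³ + bk² + ck + d; the 4 given values yield a linear system in the 4 coefficients.
Solving, u(k) = -2k³ - 4k² + 4k - 4.
Then u(-1) = -10.

-10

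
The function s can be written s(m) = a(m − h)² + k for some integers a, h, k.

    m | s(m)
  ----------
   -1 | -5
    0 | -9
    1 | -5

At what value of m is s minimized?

0

First differences -4, 4; second difference 8 = 2a, so a = 4.
Expanding, the m-coefficient is −2ah = -8h; matching it to the data gives h = 0, and then k = -9.
So s(m) = 4(m + 0)² − 9.
Hence h = 0.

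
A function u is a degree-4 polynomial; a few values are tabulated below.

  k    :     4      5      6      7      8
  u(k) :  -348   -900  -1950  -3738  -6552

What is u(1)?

Write u(k) = ak^4 + bk³ + ck² + dk + e; the 5 given values yield a linear system in the 5 coefficients.
Solving, u(k) = -2k^4 + 4k³ - 7k² + 5k.
Then u(1) = 0.

0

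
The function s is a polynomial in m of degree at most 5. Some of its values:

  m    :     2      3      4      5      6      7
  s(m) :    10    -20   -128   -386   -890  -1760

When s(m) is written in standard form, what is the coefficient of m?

7

First differences: -30, -108, -258, -504, -870. Second differences: -78, -150, -246, -366. Third differences: -72, -96, -120. Fourth differences: -24, -24.
Level-4 differences are constant, so s has degree 4.
Fitting a degree-4 polynomial gives s(m) = -m^4 + 2m³ - 2m² + 7m + 4.
The coefficient of m is 7.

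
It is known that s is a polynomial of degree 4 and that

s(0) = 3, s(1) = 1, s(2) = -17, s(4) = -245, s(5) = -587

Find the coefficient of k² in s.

-4

Write s(k) = ak^4 + bk³ + ck² + dk + e; the 5 given values yield a linear system in the 5 coefficients.
Solving, s(k) = -k^4 + k³ - 4k² + 2k + 3.
The coefficient of k² is -4.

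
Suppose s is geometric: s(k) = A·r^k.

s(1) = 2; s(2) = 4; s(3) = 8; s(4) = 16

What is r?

2

Consecutive ratio: 4/2 = 2, and 8/4 = 2, so r = 2.
Then A·2^1 = 2 gives A = 1, and s(k) = 1·2^k.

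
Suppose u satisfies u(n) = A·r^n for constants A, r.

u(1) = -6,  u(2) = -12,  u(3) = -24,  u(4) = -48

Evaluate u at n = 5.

-96

Consecutive ratio: -12/(-6) = 2, and -24/(-12) = 2, so r = 2.
Then A·2^1 = -6 gives A = -3, and u(n) = -3·2^n.
u(5) = -3·2^5 = -96.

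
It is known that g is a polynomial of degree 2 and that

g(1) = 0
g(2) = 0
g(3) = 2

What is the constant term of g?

2

Write g(k) = ak² + bk + c; the 3 given values yield a linear system in the 3 coefficients.
Solving, g(k) = k² - 3k + 2.
The constant term is g(0) = 2.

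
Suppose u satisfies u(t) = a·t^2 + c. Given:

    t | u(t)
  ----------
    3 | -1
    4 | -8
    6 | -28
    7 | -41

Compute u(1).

From u(3) = -1 and u(4) = -8: 9a + c = -1 and 16a + c = -8.
Subtracting: 7a = -7, so a = -1; then c = -1 − (-1)·9 = 8.
So u(t) = -1t² + 8, and u(1) = 7.

7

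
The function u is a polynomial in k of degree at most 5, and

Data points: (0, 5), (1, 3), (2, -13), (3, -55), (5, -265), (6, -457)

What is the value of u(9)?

-1525

Write u(k) = ak^5 + bk^4 + ck³ + dk² + ek + p; the 6 given values yield a linear system in the 6 coefficients.
Solving, the top 2 coefficients vanish, and u(k) = -2k³ - k² + k + 5.
Then u(9) = -1525.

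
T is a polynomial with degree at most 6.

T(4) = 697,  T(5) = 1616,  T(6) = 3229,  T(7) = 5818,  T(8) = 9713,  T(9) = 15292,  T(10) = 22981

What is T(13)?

63688

First differences: 919, 1613, 2589, 3895, 5579, 7689. Second differences: 694, 976, 1306, 1684, 2110. Third differences: 282, 330, 378, 426. Fourth differences: 48, 48, 48.
Level-4 differences are constant, so T has degree 4.
Fitting a degree-4 polynomial gives T(t) = 2t^4 + 3t³ - 2t + 1.
Then T(13) = 63688.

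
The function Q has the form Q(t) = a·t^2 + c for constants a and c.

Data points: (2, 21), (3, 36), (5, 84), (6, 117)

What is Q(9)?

From Q(2) = 21 and Q(3) = 36: 4a + c = 21 and 9a + c = 36.
Subtracting: 5a = 15, so a = 3; then c = 21 − 3·4 = 9.
So Q(t) = 3t² + 9, and Q(9) = 252.

252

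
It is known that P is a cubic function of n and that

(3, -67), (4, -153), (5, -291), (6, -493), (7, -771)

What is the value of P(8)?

First differences: -86, -138, -202, -278. Second differences: -52, -64, -76. Third differences: -12, -12.
Level-3 differences are constant, so P has degree 3.
Fitting a degree-3 polynomial gives P(n) = -2n³ - 2n² + 2n - 1.
Then P(8) = -1137.

-1137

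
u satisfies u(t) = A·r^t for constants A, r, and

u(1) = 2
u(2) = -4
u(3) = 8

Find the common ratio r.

Consecutive ratio: -4/2 = -2, and 8/(-4) = -2, so r = -2.
Then A·(-2)^1 = 2 gives A = -1, and u(t) = -1·(-2)^t.

-2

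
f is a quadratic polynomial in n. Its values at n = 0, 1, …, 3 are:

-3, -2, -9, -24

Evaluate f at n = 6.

-117

First differences: 1, -7, -15. Second differences: -8, -8.
Level-2 differences are constant, so f has degree 2.
Fitting a degree-2 polynomial gives f(n) = -4n² + 5n - 3.
Then f(6) = -117.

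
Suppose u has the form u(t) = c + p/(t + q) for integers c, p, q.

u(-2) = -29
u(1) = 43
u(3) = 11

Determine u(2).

19

(u(t) − c)(t + q) = p for each data point; the three points give a linear system in c and q, then p follows.
Solving: c = -5, q = 0, p = 48, so u(t) = -5 + 48/(t + 0).
Then u(2) = -5 + 48/2 = 19.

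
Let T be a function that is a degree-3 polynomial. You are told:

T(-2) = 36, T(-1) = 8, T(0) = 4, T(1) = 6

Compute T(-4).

Write T(k) = ak³ + bk² + ck + d; the 4 given values yield a linear system in the 4 coefficients.
Solving, T(k) = -3k³ + 3k² + 2k + 4.
Then T(-4) = 236.

236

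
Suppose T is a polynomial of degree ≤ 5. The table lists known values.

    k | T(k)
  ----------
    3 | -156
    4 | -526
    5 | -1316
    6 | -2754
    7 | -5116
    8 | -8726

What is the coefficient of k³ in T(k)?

-2

First differences: -370, -790, -1438, -2362, -3610. Second differences: -420, -648, -924, -1248. Third differences: -228, -276, -324. Fourth differences: -48, -48.
Level-4 differences are constant, so T has degree 4.
Fitting a degree-4 polynomial gives T(k) = -2k^4 - 2k³ + 8k² - 2k - 6.
The coefficient of k³ is -2.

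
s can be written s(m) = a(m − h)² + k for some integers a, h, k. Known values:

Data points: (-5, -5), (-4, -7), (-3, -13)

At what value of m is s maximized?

-5

First differences -2, -6; second difference -4 = 2a, so a = -2.
Expanding, the m-coefficient is −2ah = 4h; matching it to the data gives h = -5, and then k = -5.
So s(m) = -2(m + 5)² − 5.
Hence h = -5.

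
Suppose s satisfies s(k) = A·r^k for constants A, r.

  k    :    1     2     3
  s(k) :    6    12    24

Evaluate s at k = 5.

96

Consecutive ratio: 12/6 = 2, and 24/12 = 2, so r = 2.
Then A·2^1 = 6 gives A = 3, and s(k) = 3·2^k.
s(5) = 3·2^5 = 96.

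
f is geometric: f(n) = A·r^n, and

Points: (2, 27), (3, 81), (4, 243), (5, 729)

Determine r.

Consecutive ratio: 81/27 = 3, and 243/81 = 3, so r = 3.
Then A·3^2 = 27 gives A = 3, and f(n) = 3·3^n.

3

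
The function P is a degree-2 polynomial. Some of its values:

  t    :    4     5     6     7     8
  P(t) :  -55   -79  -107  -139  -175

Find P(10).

Write P(t) = at² + bt + c; the 5 given values yield a linear system in the 3 coefficients.
Solving, P(t) = -2t² - 6t + 1.
Then P(10) = -259.

-259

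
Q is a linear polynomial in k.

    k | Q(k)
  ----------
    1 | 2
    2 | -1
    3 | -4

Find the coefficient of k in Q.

Write Q(k) = ak + b; the 3 given values yield a linear system in the 2 coefficients.
Solving, Q(k) = -3k + 5.
The coefficient of k is -3.

-3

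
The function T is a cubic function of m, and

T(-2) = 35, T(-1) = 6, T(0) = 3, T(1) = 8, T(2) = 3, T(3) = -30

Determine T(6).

Write T(m) = am³ + bm² + cm + d; the 6 given values yield a linear system in the 4 coefficients.
Solving, T(m) = -3m³ + 4m² + 4m + 3.
Then T(6) = -477.

-477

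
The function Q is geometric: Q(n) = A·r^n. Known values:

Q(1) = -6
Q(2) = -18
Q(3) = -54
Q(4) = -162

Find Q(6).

Consecutive ratio: -18/(-6) = 3, and -54/(-18) = 3, so r = 3.
Then A·3^1 = -6 gives A = -2, and Q(n) = -2·3^n.
Q(6) = -2·3^6 = -1458.

-1458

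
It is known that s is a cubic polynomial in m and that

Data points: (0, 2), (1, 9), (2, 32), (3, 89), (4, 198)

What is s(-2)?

-36

First differences: 7, 23, 57, 109. Second differences: 16, 34, 52. Third differences: 18, 18.
Level-3 differences are constant, so s has degree 3.
Fitting a degree-3 polynomial gives s(m) = 3m³ - m² + 5m + 2.
Then s(-2) = -36.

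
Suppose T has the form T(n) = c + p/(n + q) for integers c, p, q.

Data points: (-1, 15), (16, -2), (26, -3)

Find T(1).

(T(n) − c)(n + q) = p for each data point; the three points give a linear system in c and q, then p follows.
Solving: c = -5, q = 4, p = 60, so T(n) = -5 + 60/(n + 4).
Then T(1) = -5 + 60/5 = 7.

7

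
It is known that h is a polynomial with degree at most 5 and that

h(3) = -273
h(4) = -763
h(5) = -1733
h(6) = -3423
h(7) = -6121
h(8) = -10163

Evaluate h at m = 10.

First differences: -490, -970, -1690, -2698, -4042. Second differences: -480, -720, -1008, -1344. Third differences: -240, -288, -336. Fourth differences: -48, -48.
Level-4 differences are constant, so h has degree 4.
Fitting a degree-4 polynomial gives h(m) = -2m^4 - 4m³ + 2m² - 6m - 3.
Then h(10) = -23863.

-23863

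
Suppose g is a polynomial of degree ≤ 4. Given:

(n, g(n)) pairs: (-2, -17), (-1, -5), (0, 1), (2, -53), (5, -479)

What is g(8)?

Write g(n) = an^4 + bn³ + cn² + dn + e; the 5 given values yield a linear system in the 5 coefficients.
Solving, the leading coefficient vanishes, and g(n) = -2n³ - 9n² - n + 1.
Then g(8) = -1607.

-1607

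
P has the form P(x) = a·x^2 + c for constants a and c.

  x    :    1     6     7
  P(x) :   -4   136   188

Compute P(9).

316

From P(1) = -4 and P(6) = 136: 1a + c = -4 and 36a + c = 136.
Subtracting: 35a = 140, so a = 4; then c = -4 − 4·1 = -8.
So P(x) = 4x² − 8, and P(9) = 316.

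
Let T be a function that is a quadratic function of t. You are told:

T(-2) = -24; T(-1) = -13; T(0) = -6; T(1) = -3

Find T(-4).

-58

Write T(t) = at² + bt + c; the 4 given values yield a linear system in the 3 coefficients.
Solving, T(t) = -2t² + 5t - 6.
Then T(-4) = -58.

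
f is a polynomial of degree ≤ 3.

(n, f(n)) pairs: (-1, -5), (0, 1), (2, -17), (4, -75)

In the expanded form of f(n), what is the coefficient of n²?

-5

Write f(n) = an³ + bn² + cn + d; the 4 given values yield a linear system in the 4 coefficients.
Solving, the leading coefficient vanishes, and f(n) = -5n² + n + 1.
The coefficient of n² is -5.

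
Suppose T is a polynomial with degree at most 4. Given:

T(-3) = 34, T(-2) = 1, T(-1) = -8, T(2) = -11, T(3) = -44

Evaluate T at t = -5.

220

Write T(t) = at^4 + bt³ + ct² + dt + e; the 5 given values yield a linear system in the 5 coefficients.
Solving, the leading coefficient vanishes, and T(t) = -2t³ + 5t - 5.
Then T(-5) = 220.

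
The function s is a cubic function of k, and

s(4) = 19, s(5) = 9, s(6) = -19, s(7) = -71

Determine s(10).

Write s(k) = ak³ + bk² + ck + d; the 4 given values yield a linear system in the 4 coefficients.
Solving, s(k) = -k³ + 6k² - 3k - 1.
Then s(10) = -431.

-431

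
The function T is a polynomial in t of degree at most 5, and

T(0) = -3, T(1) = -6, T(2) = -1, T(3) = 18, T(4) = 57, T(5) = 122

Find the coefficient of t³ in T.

First differences: -3, 5, 19, 39, 65. Second differences: 8, 14, 20, 26. Third differences: 6, 6, 6.
Level-3 differences are constant, so T has degree 3.
Fitting a degree-3 polynomial gives T(t) = t³ + t² - 5t - 3.
The coefficient of t³ is 1.

1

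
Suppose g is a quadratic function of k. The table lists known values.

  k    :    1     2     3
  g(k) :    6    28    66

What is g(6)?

Write g(k) = ak² + bk + c; the 3 given values yield a linear system in the 3 coefficients.
Solving, g(k) = 8k² - 2k.
Then g(6) = 276.

276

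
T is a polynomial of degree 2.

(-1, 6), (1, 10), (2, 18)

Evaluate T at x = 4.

Write T(x) = ax² + bx + c; the 3 given values yield a linear system in the 3 coefficients.
Solving, T(x) = 2x² + 2x + 6.
Then T(4) = 46.

46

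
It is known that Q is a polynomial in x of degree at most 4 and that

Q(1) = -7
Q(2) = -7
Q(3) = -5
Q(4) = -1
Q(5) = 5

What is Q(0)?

-5

First differences: 0, 2, 4, 6. Second differences: 2, 2, 2.
Level-2 differences are constant, so Q has degree 2.
Fitting a degree-2 polynomial gives Q(x) = x² - 3x - 5.
The constant term is Q(0) = -5.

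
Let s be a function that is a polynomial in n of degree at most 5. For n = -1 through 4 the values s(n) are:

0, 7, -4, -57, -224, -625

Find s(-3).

First differences: 7, -11, -53, -167, -401. Second differences: -18, -42, -114, -234. Third differences: -24, -72, -120. Fourth differences: -48, -48.
Level-4 differences are constant, so s has degree 4.
Fitting a degree-4 polynomial gives s(n) = -2n^4 - 7n² - 2n + 7.
Then s(-3) = -212.

-212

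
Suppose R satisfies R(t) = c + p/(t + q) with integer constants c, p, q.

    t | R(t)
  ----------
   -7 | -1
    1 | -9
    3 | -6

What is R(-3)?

(R(t) − c)(t + q) = p for each data point; the three points give a linear system in c and q, then p follows.
Solving: c = -3, q = 1, p = -12, so R(t) = -3 − 12/(t + 1).
Then R(-3) = -3 − 12/(-2) = 3.

3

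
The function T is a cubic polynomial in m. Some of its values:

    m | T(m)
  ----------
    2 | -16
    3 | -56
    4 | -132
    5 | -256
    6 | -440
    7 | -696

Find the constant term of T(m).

First differences: -40, -76, -124, -184, -256. Second differences: -36, -48, -60, -72. Third differences: -12, -12, -12.
Level-3 differences are constant, so T has degree 3.
Fitting a degree-3 polynomial gives T(m) = -2m³ - 2m + 4.
The constant term is T(0) = 4.

4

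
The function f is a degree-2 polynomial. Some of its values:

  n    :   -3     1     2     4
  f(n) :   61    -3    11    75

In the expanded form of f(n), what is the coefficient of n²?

Write f(n) = an² + bn + c; the 4 given values yield a linear system in the 3 coefficients.
Solving, f(n) = 6n² - 4n - 5.
The coefficient of n² is 6.

6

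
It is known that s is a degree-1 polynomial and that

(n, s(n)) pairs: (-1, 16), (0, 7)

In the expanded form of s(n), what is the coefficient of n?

-9

Write s(n) = an + b; the 2 given values yield a linear system in the 2 coefficients.
Solving, s(n) = -9n + 7.
The coefficient of n is -9.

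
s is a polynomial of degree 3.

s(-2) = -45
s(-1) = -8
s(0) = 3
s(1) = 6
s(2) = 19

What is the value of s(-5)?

-492

Write s(m) = am³ + bm² + cm + d; the 5 given values yield a linear system in the 4 coefficients.
Solving, s(m) = 3m³ - 4m² + 4m + 3.
Then s(-5) = -492.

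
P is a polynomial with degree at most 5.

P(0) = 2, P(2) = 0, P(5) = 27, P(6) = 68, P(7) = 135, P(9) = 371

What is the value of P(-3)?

-85

Write P(m) = am^5 + bm^4 + cm³ + dm² + em + p; the 6 given values yield a linear system in the 6 coefficients.
Solving, the top 2 coefficients vanish, and P(m) = m³ - 5m² + 5m + 2.
Then P(-3) = -85.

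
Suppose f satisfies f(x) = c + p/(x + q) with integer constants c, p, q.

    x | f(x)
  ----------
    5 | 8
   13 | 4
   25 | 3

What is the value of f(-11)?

0

(f(x) − c)(x + q) = p for each data point; the three points give a linear system in c and q, then p follows.
Solving: c = 2, q = -1, p = 24, so f(x) = 2 + 24/(x − 1).
Then f(-11) = 2 + 24/(-12) = 0.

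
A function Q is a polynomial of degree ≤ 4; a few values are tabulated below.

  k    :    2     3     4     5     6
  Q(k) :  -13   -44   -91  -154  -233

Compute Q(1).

2

First differences: -31, -47, -63, -79. Second differences: -16, -16, -16.
Level-2 differences are constant, so Q has degree 2.
Fitting a degree-2 polynomial gives Q(k) = -8k² + 9k + 1.
Then Q(1) = 2.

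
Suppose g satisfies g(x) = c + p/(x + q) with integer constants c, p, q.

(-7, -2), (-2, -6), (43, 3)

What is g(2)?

(g(x) − c)(x + q) = p for each data point; the three points give a linear system in c and q, then p follows.
Solving: c = 2, q = -3, p = 40, so g(x) = 2 + 40/(x − 3).
Then g(2) = 2 + 40/(-1) = -38.

-38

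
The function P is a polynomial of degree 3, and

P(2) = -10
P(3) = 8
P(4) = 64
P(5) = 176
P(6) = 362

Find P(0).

First differences: 18, 56, 112, 186. Second differences: 38, 56, 74. Third differences: 18, 18.
Level-3 differences are constant, so P has degree 3.
Fitting a degree-3 polynomial gives P(n) = 3n³ - 8n² + n - 4.
Then P(0) = -4.

-4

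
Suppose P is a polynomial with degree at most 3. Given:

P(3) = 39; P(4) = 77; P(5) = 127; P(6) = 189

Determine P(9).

447

Write P(x) = ax³ + bx² + cx + d; the 4 given values yield a linear system in the 4 coefficients.
Solving, the leading coefficient vanishes, and P(x) = 6x² - 4x - 3.
Then P(9) = 447.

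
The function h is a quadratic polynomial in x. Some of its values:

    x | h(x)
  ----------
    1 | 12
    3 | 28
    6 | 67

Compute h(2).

19

Write h(x) = ax² + bx + c; the 3 given values yield a linear system in the 3 coefficients.
Solving, h(x) = x² + 4x + 7.
Then h(2) = 19.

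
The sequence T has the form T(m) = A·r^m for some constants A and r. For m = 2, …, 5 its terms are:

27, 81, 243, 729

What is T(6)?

Consecutive ratio: 81/27 = 3, and 243/81 = 3, so r = 3.
Then A·3^2 = 27 gives A = 3, and T(m) = 3·3^m.
T(6) = 3·3^6 = 2187.

2187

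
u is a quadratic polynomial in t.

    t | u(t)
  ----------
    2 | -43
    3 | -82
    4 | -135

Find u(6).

Write u(t) = at² + bt + c; the 3 given values yield a linear system in the 3 coefficients.
Solving, u(t) = -7t² - 4t - 7.
Then u(6) = -283.

-283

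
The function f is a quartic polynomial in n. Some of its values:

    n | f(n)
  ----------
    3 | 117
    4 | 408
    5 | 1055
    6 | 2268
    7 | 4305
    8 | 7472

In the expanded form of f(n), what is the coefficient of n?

6

Write f(n) = an^4 + bn³ + cn² + dn + e; the 6 given values yield a linear system in the 5 coefficients.
Solving, f(n) = 2n^4 - n³ - 4n² + 6n.
The coefficient of n is 6.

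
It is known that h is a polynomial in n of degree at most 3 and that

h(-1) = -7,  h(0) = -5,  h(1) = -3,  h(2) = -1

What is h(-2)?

Write h(n) = an³ + bn² + cn + d; the 4 given values yield a linear system in the 4 coefficients.
Solving, the top 2 coefficients vanish, and h(n) = 2n - 5.
Then h(-2) = -9.

-9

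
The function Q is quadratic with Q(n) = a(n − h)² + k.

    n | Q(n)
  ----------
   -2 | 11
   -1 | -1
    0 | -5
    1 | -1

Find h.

First differences -12, -4, 4; second difference 8 = 2a, so a = 4.
Expanding, the n-coefficient is −2ah = -8h; matching it to the data gives h = 0, and then k = -5.
So Q(n) = 4(n + 0)² − 5.
Hence h = 0.

0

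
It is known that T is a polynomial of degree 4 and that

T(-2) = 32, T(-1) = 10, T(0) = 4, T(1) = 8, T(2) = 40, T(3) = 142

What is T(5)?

844

First differences: -22, -6, 4, 32, 102. Second differences: 16, 10, 28, 70. Third differences: -6, 18, 42. Fourth differences: 24, 24.
Level-4 differences are constant, so T has degree 4.
Fitting a degree-4 polynomial gives T(m) = m^4 + m³ + 4m² - 2m + 4.
Then T(5) = 844.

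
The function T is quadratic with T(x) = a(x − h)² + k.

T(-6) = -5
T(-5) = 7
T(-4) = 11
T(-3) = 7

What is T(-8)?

-53

First differences 12, 4, -4; second difference -8 = 2a, so a = -4.
Expanding, the x-coefficient is −2ah = 8h; matching it to the data gives h = -4, and then k = 11.
So T(x) = -4(x + 4)² + 11.
T(-8) = -4·(-4)² + 11 = -53.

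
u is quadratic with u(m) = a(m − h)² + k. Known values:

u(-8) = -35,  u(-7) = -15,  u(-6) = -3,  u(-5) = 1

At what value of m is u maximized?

-5

First differences 20, 12, 4; second difference -8 = 2a, so a = -4.
Expanding, the m-coefficient is −2ah = 8h; matching it to the data gives h = -5, and then k = 1.
So u(m) = -4(m + 5)² + 1.
Hence h = -5.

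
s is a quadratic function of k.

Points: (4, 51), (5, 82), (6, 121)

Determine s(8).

223

Write s(k) = ak² + bk + c; the 3 given values yield a linear system in the 3 coefficients.
Solving, s(k) = 4k² - 5k + 7.
Then s(8) = 223.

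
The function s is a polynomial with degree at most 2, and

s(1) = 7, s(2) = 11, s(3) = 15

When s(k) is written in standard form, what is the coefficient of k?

4

First differences: 4, 4.
Level-1 differences are constant, so s has degree 1.
Fitting a degree-1 polynomial gives s(k) = 4k + 3.
The coefficient of k is 4.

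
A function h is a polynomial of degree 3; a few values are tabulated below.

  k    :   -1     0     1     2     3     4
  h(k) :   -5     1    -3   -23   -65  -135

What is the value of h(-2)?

-15

Write h(k) = ak³ + bk² + ck + d; the 6 given values yield a linear system in the 4 coefficients.
Solving, h(k) = -k³ - 5k² + 2k + 1.
Then h(-2) = -15.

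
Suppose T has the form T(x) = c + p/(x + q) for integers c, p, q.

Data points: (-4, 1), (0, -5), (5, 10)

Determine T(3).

22

(T(x) − c)(x + q) = p for each data point; the three points give a linear system in c and q, then p follows.
Solving: c = 4, q = -2, p = 18, so T(x) = 4 + 18/(x − 2).
Then T(3) = 4 + 18/1 = 22.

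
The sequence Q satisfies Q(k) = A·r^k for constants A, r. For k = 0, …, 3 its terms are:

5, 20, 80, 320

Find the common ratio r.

4

Consecutive ratio: 20/5 = 4, and 80/20 = 4, so r = 4.
Then A·4^0 = 5 gives A = 5, and Q(k) = 5·4^k.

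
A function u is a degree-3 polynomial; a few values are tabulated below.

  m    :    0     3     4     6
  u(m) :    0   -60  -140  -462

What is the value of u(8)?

Write u(m) = am³ + bm² + cm + d; the 4 given values yield a linear system in the 4 coefficients.
Solving, u(m) = -2m³ - m² + m.
Then u(8) = -1080.

-1080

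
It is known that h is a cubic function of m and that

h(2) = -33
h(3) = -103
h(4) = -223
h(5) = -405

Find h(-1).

-3

Write h(m) = am³ + bm² + cm + d; the 4 given values yield a linear system in the 4 coefficients.
Solving, h(m) = -2m³ - 7m² + 3m + 5.
Then h(-1) = -3.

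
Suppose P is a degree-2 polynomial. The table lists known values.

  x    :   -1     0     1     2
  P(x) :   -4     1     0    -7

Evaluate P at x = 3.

First differences: 5, -1, -7. Second differences: -6, -6.
Level-2 differences are constant, so P has degree 2.
Fitting a degree-2 polynomial gives P(x) = -3x² + 2x + 1.
Then P(3) = -20.

-20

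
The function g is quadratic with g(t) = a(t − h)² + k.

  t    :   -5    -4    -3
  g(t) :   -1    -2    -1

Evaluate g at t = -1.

First differences -1, 1; second difference 2 = 2a, so a = 1.
Expanding, the t-coefficient is −2ah = -2h; matching it to the data gives h = -4, and then k = -2.
So g(t) = 1(t + 4)² − 2.
g(-1) = 1·3² − 2 = 7.

7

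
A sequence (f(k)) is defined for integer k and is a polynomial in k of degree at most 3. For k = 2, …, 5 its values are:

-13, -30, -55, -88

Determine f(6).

Write f(k) = ak³ + bk² + ck + d; the 4 given values yield a linear system in the 4 coefficients.
Solving, the leading coefficient vanishes, and f(k) = -4k² + 3k - 3.
Then f(6) = -129.

-129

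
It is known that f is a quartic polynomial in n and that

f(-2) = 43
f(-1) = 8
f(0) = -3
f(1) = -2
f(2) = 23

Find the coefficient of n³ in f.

0

Write f(n) = an^4 + bn³ + cn² + dn + e; the 5 given values yield a linear system in the 5 coefficients.
Solving, f(n) = n^4 + 5n² - 5n - 3.
The coefficient of n³ is 0.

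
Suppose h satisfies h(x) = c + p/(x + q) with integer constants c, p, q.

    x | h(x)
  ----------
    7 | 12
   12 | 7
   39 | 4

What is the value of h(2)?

(h(x) − c)(x + q) = p for each data point; the three points give a linear system in c and q, then p follows.
Solving: c = 3, q = -3, p = 36, so h(x) = 3 + 36/(x − 3).
Then h(2) = 3 + 36/(-1) = -33.

-33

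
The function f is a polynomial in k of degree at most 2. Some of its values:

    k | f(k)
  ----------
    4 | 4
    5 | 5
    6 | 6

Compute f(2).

Write f(k) = ak² + bk + c; the 3 given values yield a linear system in the 3 coefficients.
Solving, the leading coefficient vanishes, and f(k) = k.
Then f(2) = 2.

2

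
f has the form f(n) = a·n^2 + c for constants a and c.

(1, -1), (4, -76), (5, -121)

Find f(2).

From f(1) = -1 and f(4) = -76: 1a + c = -1 and 16a + c = -76.
Subtracting: 15a = -75, so a = -5; then c = -1 − (-5)·1 = 4.
So f(n) = -5n² + 4, and f(2) = -16.

-16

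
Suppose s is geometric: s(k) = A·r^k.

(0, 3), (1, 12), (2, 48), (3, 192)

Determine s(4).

768

Consecutive ratio: 12/3 = 4, and 48/12 = 4, so r = 4.
Then A·4^0 = 3 gives A = 3, and s(k) = 3·4^k.
s(4) = 3·4^4 = 768.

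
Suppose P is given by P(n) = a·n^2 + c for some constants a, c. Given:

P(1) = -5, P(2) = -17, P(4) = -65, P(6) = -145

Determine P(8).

-257

From P(1) = -5 and P(2) = -17: 1a + c = -5 and 4a + c = -17.
Subtracting: 3a = -12, so a = -4; then c = -5 − (-4)·1 = -1.
So P(n) = -4n² − 1, and P(8) = -257.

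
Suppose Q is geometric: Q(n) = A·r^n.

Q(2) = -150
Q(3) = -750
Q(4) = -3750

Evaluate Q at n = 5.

Consecutive ratio: -750/(-150) = 5, and -3750/(-750) = 5, so r = 5.
Then A·5^2 = -150 gives A = -6, and Q(n) = -6·5^n.
Q(5) = -6·5^5 = -18750.

-18750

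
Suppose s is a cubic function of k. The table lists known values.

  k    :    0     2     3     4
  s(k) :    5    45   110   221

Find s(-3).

-10

Write s(k) = ak³ + bk² + ck + d; the 4 given values yield a linear system in the 4 coefficients.
Solving, s(k) = 2k³ + 5k² + 2k + 5.
Then s(-3) = -10.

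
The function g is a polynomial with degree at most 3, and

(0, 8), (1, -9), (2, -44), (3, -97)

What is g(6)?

Write g(x) = ax³ + bx² + cx + d; the 4 given values yield a linear system in the 4 coefficients.
Solving, the leading coefficient vanishes, and g(x) = -9x² - 8x + 8.
Then g(6) = -364.

-364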